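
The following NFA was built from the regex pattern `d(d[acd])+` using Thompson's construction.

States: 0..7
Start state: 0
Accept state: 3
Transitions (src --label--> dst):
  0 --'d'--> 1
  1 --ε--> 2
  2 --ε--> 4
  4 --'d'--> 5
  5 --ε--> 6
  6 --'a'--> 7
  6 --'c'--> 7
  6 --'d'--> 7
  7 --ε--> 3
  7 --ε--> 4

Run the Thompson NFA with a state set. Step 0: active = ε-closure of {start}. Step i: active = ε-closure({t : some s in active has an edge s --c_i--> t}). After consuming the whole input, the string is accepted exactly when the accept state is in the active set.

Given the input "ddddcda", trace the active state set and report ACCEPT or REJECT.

Answer: ACCEPT

Trace:
start: ε-closure({0}) = {0}
'd' @ 1: {1,2,4}
'd' @ 2: {5,6}
'd' @ 3: {3,4,7}  (accept∈set)
'd' @ 4: {5,6}
'c' @ 5: {3,4,7}  (accept∈set)
'd' @ 6: {5,6}
'a' @ 7: {3,4,7}  (accept∈set)
end set {3,4,7} — state 3 in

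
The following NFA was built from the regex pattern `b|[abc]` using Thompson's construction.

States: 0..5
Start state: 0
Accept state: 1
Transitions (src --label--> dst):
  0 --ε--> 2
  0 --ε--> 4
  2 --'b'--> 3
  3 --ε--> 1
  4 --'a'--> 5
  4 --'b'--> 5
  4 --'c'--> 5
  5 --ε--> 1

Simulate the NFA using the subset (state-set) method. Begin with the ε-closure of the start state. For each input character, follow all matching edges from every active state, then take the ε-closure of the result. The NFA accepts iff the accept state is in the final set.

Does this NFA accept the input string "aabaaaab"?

start: ε-closure({0}) = {0,2,4}
'a' @ 1: {1,5}  (accept∈set)
'a' @ 2: {}  — state set empty
rest 'baaaab' ignored (set empty)
end set {} — state 1 not in

Answer: REJECT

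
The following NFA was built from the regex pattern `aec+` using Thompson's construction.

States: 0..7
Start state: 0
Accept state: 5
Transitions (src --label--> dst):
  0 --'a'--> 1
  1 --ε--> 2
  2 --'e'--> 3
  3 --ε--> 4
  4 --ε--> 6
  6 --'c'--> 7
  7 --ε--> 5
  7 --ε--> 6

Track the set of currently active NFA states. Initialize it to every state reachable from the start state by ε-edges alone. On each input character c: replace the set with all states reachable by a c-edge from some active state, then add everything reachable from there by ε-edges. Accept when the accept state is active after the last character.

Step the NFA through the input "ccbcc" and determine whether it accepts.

start: ε-closure({0}) = {0}
'c' @ 1: {}  — no active states
rest 'cbcc' ignored (set empty)
final: {}; accept 5 not in set

Answer: REJECT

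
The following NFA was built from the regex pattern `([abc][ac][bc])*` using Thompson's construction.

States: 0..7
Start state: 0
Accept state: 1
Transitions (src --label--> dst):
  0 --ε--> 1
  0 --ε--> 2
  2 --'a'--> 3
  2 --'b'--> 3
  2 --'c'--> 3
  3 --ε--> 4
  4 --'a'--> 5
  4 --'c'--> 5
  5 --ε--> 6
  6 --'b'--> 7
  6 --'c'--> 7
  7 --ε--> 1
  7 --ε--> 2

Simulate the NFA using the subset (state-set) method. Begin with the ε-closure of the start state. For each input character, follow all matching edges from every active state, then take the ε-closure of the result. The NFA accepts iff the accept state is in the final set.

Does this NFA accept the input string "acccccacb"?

Answer: ACCEPT

Trace:
start: ε-closure({0}) = {0,1,2}
'a' @ 1: {3,4}
'c' @ 2: {5,6}
'c' @ 3: {1,2,7}  [accepting]
'c' @ 4: {3,4}
'c' @ 5: {5,6}
'c' @ 6: {1,2,7}  [accepting]
'a' @ 7: {3,4}
'c' @ 8: {5,6}
'b' @ 9: {1,2,7}  [accepting]
end set {1,2,7} — state 1 in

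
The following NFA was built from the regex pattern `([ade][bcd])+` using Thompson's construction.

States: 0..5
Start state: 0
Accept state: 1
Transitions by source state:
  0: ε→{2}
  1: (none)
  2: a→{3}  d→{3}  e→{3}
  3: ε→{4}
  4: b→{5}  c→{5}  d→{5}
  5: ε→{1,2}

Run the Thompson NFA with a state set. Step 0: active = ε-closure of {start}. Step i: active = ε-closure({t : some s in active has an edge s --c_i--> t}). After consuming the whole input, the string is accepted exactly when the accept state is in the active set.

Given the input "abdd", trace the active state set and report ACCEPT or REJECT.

Answer: ACCEPT

Derivation:
S₀ = ε-closure({0}) = {0,2}
'a' @ 1: {3,4}
'b' @ 2: {1,2,5}  (accept∈set)
'd' @ 3: {3,4}
'd' @ 4: {1,2,5}  (accept∈set)
final: {1,2,5}; accept 1 in set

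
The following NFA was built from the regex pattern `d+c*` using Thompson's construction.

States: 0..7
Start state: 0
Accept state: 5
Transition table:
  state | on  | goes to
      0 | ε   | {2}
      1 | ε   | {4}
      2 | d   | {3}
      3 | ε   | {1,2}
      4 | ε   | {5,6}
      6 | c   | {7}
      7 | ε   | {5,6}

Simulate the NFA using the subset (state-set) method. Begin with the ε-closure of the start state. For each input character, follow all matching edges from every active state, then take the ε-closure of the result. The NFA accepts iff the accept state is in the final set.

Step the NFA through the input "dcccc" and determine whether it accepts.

Answer: ACCEPT

Derivation:
S₀ = ε-closure({0}) = {0,2}
'd' @ 1: {1,2,3,4,5,6}  ✓accept
'c' @ 2: {5,6,7}  ✓accept
'c' @ 3: {5,6,7}  ✓accept
'c' @ 4: {5,6,7}  ✓accept
'c' @ 5: {5,6,7}  ✓accept
final: {5,6,7}; accept 5 in set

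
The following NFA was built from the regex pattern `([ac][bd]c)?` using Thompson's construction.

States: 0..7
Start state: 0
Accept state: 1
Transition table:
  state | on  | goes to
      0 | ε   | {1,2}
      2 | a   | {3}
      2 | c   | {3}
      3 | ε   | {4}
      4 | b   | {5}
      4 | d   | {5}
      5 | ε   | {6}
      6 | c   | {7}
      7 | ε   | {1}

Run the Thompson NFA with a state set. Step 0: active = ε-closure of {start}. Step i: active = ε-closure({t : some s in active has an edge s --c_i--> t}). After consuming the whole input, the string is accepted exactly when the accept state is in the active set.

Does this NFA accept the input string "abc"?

S₀ = ε-closure({0}) = {0,1,2}
'a' @ 1: {3,4}
'b' @ 2: {5,6}
'c' @ 3: {1,7}  (accept∈set)
final: {1,7}; accept 1 in set

Answer: ACCEPT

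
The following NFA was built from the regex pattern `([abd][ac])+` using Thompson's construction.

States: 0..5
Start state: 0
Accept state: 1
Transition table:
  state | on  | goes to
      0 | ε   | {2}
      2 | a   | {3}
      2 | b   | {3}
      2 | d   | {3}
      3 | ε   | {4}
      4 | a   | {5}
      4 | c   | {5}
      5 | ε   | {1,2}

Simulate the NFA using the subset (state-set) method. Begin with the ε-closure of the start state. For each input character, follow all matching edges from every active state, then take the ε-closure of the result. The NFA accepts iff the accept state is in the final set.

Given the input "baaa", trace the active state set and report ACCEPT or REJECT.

Answer: ACCEPT

Steps:
start: ε-closure({0}) = {0,2}
'b' @ 1: {3,4}
'a' @ 2: {1,2,5}  ✓accept
'a' @ 3: {3,4}
'a' @ 4: {1,2,5}  ✓accept
end set {1,2,5} — state 1 in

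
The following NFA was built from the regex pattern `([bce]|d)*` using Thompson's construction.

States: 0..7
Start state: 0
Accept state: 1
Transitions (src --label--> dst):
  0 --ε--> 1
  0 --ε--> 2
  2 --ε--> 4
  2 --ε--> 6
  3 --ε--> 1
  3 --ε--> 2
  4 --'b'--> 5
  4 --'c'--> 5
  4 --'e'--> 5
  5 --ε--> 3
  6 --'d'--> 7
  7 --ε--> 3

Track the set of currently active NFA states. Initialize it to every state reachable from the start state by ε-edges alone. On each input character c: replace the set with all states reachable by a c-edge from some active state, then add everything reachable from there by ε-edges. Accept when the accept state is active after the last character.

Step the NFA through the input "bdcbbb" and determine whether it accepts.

start: ε-closure({0}) = {0,1,2,4,6}
'b' @ 1: {1,2,3,4,5,6}  [accepting]
'd' @ 2: {1,2,3,4,6,7}  [accepting]
'c' @ 3: {1,2,3,4,5,6}  [accepting]
'b' @ 4: {1,2,3,4,5,6}  [accepting]
'b' @ 5: {1,2,3,4,5,6}  [accepting]
'b' @ 6: {1,2,3,4,5,6}  [accepting]
after full input: {1,2,3,4,5,6}  (accept=1 in)

Answer: ACCEPT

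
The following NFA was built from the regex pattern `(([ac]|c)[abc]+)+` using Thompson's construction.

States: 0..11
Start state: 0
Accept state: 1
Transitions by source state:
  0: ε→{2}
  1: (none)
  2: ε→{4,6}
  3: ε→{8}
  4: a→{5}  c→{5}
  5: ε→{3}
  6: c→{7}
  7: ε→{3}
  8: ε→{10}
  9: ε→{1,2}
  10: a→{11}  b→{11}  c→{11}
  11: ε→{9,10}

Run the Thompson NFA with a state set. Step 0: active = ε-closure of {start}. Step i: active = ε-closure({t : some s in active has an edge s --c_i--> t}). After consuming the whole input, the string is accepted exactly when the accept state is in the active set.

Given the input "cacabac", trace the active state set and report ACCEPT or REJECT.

Answer: ACCEPT

Steps:
S₀ = ε-closure({0}) = {0,2,4,6}
'c' @ 1: {3,5,7,8,10}
'a' @ 2: {1,2,4,6,9,10,11}  ✓accept
'c' @ 3: {1,2,3,4,5,6,7,8,9,10,11}  ✓accept
'a' @ 4: {1,2,3,4,5,6,8,9,10,11}  ✓accept
'b' @ 5: {1,2,4,6,9,10,11}  ✓accept
'a' @ 6: {1,2,3,4,5,6,8,9,10,11}  ✓accept
'c' @ 7: {1,2,3,4,5,6,7,8,9,10,11}  ✓accept
after full input: {1,2,3,4,5,6,7,8,9,10,11}  (accept=1 in)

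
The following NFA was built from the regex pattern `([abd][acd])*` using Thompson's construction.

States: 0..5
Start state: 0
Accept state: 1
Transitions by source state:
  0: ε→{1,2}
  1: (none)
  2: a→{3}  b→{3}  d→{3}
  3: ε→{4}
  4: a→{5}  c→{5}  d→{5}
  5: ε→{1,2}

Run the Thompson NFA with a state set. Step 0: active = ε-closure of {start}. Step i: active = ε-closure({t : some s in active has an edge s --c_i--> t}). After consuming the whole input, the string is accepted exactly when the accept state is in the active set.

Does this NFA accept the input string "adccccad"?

initial (ε-close {0}): {0,1,2}
'a' @ 1: {3,4}
'd' @ 2: {1,2,5}  (accept∈set)
'c' @ 3: {}  — dead — no transitions
rest 'cccad' ignored (set empty)
after full input: {}  (accept=1 not in)

Answer: REJECT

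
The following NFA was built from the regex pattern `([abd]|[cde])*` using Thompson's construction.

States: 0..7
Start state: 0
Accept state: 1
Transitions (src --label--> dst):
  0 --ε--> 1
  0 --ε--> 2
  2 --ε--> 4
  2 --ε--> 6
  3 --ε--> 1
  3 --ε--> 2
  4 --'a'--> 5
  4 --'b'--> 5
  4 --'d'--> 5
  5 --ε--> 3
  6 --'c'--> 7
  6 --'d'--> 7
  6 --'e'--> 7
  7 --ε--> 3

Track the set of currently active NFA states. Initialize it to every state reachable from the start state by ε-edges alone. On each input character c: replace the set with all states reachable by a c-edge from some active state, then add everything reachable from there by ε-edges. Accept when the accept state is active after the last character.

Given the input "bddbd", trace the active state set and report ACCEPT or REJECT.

initial (ε-close {0}): {0,1,2,4,6}
'b' @ 1: {1,2,3,4,5,6}  ✓accept
'd' @ 2: {1,2,3,4,5,6,7}  ✓accept
'd' @ 3: {1,2,3,4,5,6,7}  ✓accept
'b' @ 4: {1,2,3,4,5,6}  ✓accept
'd' @ 5: {1,2,3,4,5,6,7}  ✓accept
final: {1,2,3,4,5,6,7}; accept 1 in set

Answer: ACCEPT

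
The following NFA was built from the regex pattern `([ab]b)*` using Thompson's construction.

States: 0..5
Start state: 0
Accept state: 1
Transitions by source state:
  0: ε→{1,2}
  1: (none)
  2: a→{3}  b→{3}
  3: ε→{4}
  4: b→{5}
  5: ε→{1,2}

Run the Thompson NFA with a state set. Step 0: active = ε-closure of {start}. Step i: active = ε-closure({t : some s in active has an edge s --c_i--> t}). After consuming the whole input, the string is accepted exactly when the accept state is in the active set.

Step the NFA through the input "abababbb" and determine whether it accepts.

initial (ε-close {0}): {0,1,2}
'a' @ 1: {3,4}
'b' @ 2: {1,2,5}  (accept∈set)
'a' @ 3: {3,4}
'b' @ 4: {1,2,5}  (accept∈set)
'a' @ 5: {3,4}
'b' @ 6: {1,2,5}  (accept∈set)
'b' @ 7: {3,4}
'b' @ 8: {1,2,5}  (accept∈set)
final: {1,2,5}; accept 1 in set

Answer: ACCEPT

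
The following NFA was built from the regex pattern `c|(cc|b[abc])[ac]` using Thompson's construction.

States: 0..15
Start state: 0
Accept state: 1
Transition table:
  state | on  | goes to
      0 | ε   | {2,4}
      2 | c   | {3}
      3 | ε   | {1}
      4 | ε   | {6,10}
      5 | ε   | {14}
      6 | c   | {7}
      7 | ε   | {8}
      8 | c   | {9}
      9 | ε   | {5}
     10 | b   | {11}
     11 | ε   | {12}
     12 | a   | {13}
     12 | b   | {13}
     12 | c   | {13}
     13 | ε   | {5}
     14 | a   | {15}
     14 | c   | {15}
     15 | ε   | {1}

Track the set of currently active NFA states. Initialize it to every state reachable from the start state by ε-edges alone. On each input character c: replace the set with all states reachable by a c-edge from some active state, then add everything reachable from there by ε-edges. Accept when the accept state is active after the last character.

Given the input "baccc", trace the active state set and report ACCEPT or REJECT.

initial (ε-close {0}): {0,2,4,6,10}
'b' @ 1: {11,12}
'a' @ 2: {5,13,14}
'c' @ 3: {1,15}  [accepting]
'c' @ 4: {}  — state set empty
rest 'c' ignored (set empty)
after full input: {}  (accept=1 not in)

Answer: REJECT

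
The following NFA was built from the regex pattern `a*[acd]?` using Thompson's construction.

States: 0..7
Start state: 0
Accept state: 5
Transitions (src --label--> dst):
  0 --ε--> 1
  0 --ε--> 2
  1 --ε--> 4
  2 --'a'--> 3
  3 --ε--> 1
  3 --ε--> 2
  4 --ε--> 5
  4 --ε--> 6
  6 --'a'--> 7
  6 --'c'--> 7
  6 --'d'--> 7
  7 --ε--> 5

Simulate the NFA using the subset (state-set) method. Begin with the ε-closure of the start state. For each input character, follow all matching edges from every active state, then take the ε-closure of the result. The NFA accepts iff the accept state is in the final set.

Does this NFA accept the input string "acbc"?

start: ε-closure({0}) = {0,1,2,4,5,6}
'a' @ 1: {1,2,3,4,5,6,7}  [accepting]
'c' @ 2: {5,7}  [accepting]
'b' @ 3: {}  — no active states
rest 'c' ignored (set empty)
end set {} — state 5 not in

Answer: REJECT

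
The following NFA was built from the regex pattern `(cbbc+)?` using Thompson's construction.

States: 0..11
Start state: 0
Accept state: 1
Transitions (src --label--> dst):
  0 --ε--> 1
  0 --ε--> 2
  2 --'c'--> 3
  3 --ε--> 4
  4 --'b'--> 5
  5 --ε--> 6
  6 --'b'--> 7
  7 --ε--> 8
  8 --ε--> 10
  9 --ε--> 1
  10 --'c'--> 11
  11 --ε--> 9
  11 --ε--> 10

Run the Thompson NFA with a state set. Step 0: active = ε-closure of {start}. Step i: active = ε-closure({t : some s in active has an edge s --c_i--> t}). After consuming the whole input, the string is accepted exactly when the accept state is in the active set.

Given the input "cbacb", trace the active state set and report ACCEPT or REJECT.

initial (ε-close {0}): {0,1,2}
'c' @ 1: {3,4}
'b' @ 2: {5,6}
'a' @ 3: {}  — dead — no transitions
rest 'cb' ignored (set empty)
after full input: {}  (accept=1 not in)

Answer: REJECT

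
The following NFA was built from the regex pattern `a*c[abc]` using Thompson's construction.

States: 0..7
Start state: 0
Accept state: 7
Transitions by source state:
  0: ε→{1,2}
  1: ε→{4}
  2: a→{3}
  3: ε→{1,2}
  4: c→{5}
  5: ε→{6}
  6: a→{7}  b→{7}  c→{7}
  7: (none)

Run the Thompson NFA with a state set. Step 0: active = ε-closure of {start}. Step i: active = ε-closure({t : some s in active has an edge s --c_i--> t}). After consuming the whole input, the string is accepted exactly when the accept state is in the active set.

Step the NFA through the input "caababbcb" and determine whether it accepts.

initial (ε-close {0}): {0,1,2,4}
'c' @ 1: {5,6}
'a' @ 2: {7}  ✓accept
'a' @ 3: {}  — no active states
rest 'babbcb' ignored (set empty)
end set {} — state 7 not in

Answer: REJECT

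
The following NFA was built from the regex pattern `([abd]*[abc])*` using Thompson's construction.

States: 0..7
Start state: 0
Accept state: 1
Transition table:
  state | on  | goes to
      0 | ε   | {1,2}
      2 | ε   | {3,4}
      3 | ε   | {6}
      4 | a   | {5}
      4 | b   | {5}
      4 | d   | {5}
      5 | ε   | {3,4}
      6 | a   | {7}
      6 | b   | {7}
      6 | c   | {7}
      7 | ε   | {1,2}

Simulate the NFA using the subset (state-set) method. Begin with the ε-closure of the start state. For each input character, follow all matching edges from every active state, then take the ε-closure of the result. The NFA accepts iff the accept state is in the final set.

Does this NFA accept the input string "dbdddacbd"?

start: ε-closure({0}) = {0,1,2,3,4,6}
'd' @ 1: {3,4,5,6}
'b' @ 2: {1,2,3,4,5,6,7}  (accept∈set)
'd' @ 3: {3,4,5,6}
'd' @ 4: {3,4,5,6}
'd' @ 5: {3,4,5,6}
'a' @ 6: {1,2,3,4,5,6,7}  (accept∈set)
'c' @ 7: {1,2,3,4,6,7}  (accept∈set)
'b' @ 8: {1,2,3,4,5,6,7}  (accept∈set)
'd' @ 9: {3,4,5,6}
after full input: {3,4,5,6}  (accept=1 not in)

Answer: REJECT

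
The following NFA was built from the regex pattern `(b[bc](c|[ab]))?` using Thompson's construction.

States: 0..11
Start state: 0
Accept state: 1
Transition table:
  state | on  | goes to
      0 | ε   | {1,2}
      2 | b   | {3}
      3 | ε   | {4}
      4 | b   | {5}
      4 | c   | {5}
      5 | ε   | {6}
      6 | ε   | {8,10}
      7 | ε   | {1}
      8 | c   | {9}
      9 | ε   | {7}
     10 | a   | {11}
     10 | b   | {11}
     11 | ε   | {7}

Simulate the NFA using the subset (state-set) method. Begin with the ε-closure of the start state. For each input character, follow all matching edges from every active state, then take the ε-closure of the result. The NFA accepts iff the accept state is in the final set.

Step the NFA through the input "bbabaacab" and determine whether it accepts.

S₀ = ε-closure({0}) = {0,1,2}
'b' @ 1: {3,4}
'b' @ 2: {5,6,8,10}
'a' @ 3: {1,7,11}  ✓accept
'b' @ 4: {}  — state set empty
rest 'aacab' ignored (set empty)
after full input: {}  (accept=1 not in)

Answer: REJECT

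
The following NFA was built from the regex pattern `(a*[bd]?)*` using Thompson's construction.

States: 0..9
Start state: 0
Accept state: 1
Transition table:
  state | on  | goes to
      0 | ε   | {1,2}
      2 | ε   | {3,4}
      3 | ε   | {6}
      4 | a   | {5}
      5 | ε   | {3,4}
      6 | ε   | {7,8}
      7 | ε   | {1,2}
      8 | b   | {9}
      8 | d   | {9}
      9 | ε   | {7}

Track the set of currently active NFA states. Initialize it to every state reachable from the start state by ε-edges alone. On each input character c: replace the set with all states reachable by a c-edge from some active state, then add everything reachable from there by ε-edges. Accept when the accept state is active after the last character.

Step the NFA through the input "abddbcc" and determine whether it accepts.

Answer: REJECT

Trace:
initial (ε-close {0}): {0,1,2,3,4,6,7,8}
'a' @ 1: {1,2,3,4,5,6,7,8}  [accepting]
'b' @ 2: {1,2,3,4,6,7,8,9}  [accepting]
'd' @ 3: {1,2,3,4,6,7,8,9}  [accepting]
'd' @ 4: {1,2,3,4,6,7,8,9}  [accepting]
'b' @ 5: {1,2,3,4,6,7,8,9}  [accepting]
'c' @ 6: {}  — no active states
rest 'c' ignored (set empty)
after full input: {}  (accept=1 not in)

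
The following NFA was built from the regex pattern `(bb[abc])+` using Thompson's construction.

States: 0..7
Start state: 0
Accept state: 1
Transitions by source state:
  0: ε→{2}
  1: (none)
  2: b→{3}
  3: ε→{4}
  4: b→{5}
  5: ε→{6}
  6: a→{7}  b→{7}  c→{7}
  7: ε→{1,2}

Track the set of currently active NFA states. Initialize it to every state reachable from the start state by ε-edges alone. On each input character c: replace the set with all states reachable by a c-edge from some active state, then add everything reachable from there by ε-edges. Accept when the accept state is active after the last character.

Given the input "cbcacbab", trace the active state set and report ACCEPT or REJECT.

start: ε-closure({0}) = {0,2}
'c' @ 1: {}  — no active states
rest 'bcacbab' ignored (set empty)
end set {} — state 1 not in

Answer: REJECT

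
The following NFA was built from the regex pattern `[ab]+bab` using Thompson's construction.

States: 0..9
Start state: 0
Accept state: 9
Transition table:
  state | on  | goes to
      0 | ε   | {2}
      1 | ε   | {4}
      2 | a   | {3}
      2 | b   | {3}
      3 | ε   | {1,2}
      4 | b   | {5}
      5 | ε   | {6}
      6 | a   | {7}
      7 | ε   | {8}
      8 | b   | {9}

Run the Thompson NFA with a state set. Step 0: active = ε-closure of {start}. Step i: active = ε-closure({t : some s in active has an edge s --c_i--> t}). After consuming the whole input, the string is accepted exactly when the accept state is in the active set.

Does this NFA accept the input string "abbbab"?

Answer: ACCEPT

Steps:
S₀ = ε-closure({0}) = {0,2}
'a' @ 1: {1,2,3,4}
'b' @ 2: {1,2,3,4,5,6}
'b' @ 3: {1,2,3,4,5,6}
'b' @ 4: {1,2,3,4,5,6}
'a' @ 5: {1,2,3,4,7,8}
'b' @ 6: {1,2,3,4,5,6,9}  (accept∈set)
after full input: {1,2,3,4,5,6,9}  (accept=9 in)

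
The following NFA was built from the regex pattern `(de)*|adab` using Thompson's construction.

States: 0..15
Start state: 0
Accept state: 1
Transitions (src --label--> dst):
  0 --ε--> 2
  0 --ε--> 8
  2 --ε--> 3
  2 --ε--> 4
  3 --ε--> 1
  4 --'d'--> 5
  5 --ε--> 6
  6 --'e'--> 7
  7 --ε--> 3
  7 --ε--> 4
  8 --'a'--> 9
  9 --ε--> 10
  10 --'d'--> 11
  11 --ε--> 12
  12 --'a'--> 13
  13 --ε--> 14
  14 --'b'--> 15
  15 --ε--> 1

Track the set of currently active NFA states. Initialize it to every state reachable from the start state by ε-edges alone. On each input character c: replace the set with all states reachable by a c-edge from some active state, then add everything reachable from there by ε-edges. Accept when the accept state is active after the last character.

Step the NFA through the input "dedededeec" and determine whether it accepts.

Answer: REJECT

Steps:
initial (ε-close {0}): {0,1,2,3,4,8}
'd' @ 1: {5,6}
'e' @ 2: {1,3,4,7}  (accept∈set)
'd' @ 3: {5,6}
'e' @ 4: {1,3,4,7}  (accept∈set)
'd' @ 5: {5,6}
'e' @ 6: {1,3,4,7}  (accept∈set)
'd' @ 7: {5,6}
'e' @ 8: {1,3,4,7}  (accept∈set)
'e' @ 9: {}  — no active states
rest 'c' ignored (set empty)
end set {} — state 1 not in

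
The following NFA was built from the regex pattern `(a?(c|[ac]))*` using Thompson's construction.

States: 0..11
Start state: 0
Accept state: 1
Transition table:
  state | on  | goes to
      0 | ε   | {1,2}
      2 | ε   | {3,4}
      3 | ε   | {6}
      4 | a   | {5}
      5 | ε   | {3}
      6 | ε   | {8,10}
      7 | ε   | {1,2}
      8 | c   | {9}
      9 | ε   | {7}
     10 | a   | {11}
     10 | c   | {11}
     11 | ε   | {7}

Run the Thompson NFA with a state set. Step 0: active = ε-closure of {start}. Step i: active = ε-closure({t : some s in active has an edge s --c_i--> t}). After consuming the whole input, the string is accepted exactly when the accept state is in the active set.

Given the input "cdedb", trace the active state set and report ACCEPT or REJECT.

start: ε-closure({0}) = {0,1,2,3,4,6,8,10}
'c' @ 1: {1,2,3,4,6,7,8,9,10,11}  [accepting]
'd' @ 2: {}  — state set empty
rest 'edb' ignored (set empty)
final: {}; accept 1 not in set

Answer: REJECT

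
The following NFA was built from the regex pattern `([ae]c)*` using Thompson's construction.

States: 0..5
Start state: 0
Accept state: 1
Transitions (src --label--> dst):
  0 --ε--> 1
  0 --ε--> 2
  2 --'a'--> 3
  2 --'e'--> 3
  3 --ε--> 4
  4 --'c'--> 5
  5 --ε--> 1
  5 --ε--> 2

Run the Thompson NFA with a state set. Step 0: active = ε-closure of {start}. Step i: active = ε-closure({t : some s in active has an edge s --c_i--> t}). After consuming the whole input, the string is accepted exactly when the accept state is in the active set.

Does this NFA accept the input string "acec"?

S₀ = ε-closure({0}) = {0,1,2}
'a' @ 1: {3,4}
'c' @ 2: {1,2,5}  (accept∈set)
'e' @ 3: {3,4}
'c' @ 4: {1,2,5}  (accept∈set)
end set {1,2,5} — state 1 in

Answer: ACCEPT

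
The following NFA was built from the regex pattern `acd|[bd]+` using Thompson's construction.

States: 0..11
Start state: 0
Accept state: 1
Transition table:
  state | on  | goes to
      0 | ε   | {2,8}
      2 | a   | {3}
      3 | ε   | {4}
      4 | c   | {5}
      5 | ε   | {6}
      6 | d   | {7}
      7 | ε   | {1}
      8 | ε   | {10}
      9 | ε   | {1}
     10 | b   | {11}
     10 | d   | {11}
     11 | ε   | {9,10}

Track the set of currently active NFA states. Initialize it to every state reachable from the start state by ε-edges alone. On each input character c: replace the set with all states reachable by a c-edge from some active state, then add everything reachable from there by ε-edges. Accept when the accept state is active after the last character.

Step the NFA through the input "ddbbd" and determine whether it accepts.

start: ε-closure({0}) = {0,2,8,10}
'd' @ 1: {1,9,10,11}  (accept∈set)
'd' @ 2: {1,9,10,11}  (accept∈set)
'b' @ 3: {1,9,10,11}  (accept∈set)
'b' @ 4: {1,9,10,11}  (accept∈set)
'd' @ 5: {1,9,10,11}  (accept∈set)
end set {1,9,10,11} — state 1 in

Answer: ACCEPT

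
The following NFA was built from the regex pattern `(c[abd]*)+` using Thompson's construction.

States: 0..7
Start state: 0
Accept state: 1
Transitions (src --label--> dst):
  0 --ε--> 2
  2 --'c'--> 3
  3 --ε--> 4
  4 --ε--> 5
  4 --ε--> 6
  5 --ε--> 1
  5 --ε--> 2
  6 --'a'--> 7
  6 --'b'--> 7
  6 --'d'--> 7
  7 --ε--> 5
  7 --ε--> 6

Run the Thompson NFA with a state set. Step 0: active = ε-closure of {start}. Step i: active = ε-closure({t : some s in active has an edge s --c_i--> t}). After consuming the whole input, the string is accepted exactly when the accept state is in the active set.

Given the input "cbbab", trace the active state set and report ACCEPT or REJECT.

Answer: ACCEPT

Trace:
S₀ = ε-closure({0}) = {0,2}
'c' @ 1: {1,2,3,4,5,6}  [accepting]
'b' @ 2: {1,2,5,6,7}  [accepting]
'b' @ 3: {1,2,5,6,7}  [accepting]
'a' @ 4: {1,2,5,6,7}  [accepting]
'b' @ 5: {1,2,5,6,7}  [accepting]
after full input: {1,2,5,6,7}  (accept=1 in)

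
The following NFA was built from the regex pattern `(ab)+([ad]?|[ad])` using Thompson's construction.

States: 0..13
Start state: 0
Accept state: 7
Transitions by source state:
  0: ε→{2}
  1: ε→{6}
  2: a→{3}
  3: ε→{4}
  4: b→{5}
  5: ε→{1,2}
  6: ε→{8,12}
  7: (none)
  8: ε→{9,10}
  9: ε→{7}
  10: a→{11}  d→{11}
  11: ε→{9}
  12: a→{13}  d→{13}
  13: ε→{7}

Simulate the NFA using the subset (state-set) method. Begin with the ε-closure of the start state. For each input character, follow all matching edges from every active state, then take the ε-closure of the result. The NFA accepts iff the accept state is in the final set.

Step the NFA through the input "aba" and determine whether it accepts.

Answer: ACCEPT

Trace:
S₀ = ε-closure({0}) = {0,2}
'a' @ 1: {3,4}
'b' @ 2: {1,2,5,6,7,8,9,10,12}  [accepting]
'a' @ 3: {3,4,7,9,11,13}  [accepting]
end set {3,4,7,9,11,13} — state 7 in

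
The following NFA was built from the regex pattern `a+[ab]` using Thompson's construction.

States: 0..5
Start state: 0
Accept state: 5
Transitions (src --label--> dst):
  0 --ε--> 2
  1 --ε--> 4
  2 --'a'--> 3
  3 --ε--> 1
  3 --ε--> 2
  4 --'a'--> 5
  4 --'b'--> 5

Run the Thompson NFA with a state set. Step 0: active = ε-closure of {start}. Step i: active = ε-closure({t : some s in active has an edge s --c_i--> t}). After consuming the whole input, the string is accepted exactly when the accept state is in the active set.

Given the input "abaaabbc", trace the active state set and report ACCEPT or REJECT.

Answer: REJECT

Trace:
S₀ = ε-closure({0}) = {0,2}
'a' @ 1: {1,2,3,4}
'b' @ 2: {5}  [accepting]
'a' @ 3: {}  — dead — no transitions
rest 'aabbc' ignored (set empty)
after full input: {}  (accept=5 not in)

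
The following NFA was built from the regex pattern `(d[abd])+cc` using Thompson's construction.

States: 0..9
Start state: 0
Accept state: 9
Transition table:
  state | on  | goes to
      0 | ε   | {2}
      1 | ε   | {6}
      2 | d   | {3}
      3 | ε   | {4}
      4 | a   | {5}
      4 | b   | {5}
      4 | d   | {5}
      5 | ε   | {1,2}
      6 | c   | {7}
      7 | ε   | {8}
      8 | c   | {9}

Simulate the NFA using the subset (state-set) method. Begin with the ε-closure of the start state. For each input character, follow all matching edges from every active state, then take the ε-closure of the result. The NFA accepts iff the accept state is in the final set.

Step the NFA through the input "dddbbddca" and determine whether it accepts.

start: ε-closure({0}) = {0,2}
'd' @ 1: {3,4}
'd' @ 2: {1,2,5,6}
'd' @ 3: {3,4}
'b' @ 4: {1,2,5,6}
'b' @ 5: {}  — dead — no transitions
rest 'ddca' ignored (set empty)
end set {} — state 9 not in

Answer: REJECT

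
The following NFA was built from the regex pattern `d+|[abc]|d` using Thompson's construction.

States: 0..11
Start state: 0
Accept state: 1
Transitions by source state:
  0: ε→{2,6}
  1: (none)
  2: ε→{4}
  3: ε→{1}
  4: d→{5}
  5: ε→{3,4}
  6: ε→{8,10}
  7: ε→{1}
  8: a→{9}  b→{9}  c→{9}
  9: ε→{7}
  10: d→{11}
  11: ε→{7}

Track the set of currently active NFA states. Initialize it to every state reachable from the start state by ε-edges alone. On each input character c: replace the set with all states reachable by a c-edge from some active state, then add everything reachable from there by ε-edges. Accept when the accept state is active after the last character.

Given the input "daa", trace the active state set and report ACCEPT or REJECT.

Answer: REJECT

Steps:
start: ε-closure({0}) = {0,2,4,6,8,10}
'd' @ 1: {1,3,4,5,7,11}  ✓accept
'a' @ 2: {}  — no active states
rest 'a' ignored (set empty)
final: {}; accept 1 not in set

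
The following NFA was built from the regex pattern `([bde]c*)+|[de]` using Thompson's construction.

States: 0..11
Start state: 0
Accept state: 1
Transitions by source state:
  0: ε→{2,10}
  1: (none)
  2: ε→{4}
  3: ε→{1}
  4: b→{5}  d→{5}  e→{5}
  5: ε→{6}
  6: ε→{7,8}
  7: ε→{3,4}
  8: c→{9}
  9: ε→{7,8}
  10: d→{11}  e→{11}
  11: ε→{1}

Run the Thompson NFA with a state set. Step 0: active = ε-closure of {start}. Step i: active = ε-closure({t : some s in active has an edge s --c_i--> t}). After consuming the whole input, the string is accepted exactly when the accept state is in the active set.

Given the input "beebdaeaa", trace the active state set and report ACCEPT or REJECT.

S₀ = ε-closure({0}) = {0,2,4,10}
'b' @ 1: {1,3,4,5,6,7,8}  [accepting]
'e' @ 2: {1,3,4,5,6,7,8}  [accepting]
'e' @ 3: {1,3,4,5,6,7,8}  [accepting]
'b' @ 4: {1,3,4,5,6,7,8}  [accepting]
'd' @ 5: {1,3,4,5,6,7,8}  [accepting]
'a' @ 6: {}  — no active states
rest 'eaa' ignored (set empty)
end set {} — state 1 not in

Answer: REJECT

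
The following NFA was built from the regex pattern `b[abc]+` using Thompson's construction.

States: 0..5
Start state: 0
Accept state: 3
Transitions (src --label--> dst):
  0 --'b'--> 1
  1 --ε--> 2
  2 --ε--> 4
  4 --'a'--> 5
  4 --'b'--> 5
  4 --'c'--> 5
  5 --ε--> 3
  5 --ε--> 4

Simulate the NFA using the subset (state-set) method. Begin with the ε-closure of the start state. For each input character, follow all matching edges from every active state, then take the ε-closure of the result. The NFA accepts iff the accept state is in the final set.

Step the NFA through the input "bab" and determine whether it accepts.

start: ε-closure({0}) = {0}
'b' @ 1: {1,2,4}
'a' @ 2: {3,4,5}  (accept∈set)
'b' @ 3: {3,4,5}  (accept∈set)
final: {3,4,5}; accept 3 in set

Answer: ACCEPT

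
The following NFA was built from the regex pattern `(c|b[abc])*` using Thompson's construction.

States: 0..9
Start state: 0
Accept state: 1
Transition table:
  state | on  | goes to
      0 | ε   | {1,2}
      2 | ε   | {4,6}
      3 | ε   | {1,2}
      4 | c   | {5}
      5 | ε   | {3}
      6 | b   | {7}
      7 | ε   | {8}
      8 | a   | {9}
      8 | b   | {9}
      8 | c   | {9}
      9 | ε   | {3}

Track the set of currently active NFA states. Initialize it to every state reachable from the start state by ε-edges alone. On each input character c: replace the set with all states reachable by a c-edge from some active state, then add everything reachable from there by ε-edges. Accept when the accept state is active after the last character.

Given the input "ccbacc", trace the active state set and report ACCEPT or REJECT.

Answer: ACCEPT

Trace:
start: ε-closure({0}) = {0,1,2,4,6}
'c' @ 1: {1,2,3,4,5,6}  [accepting]
'c' @ 2: {1,2,3,4,5,6}  [accepting]
'b' @ 3: {7,8}
'a' @ 4: {1,2,3,4,6,9}  [accepting]
'c' @ 5: {1,2,3,4,5,6}  [accepting]
'c' @ 6: {1,2,3,4,5,6}  [accepting]
final: {1,2,3,4,5,6}; accept 1 in set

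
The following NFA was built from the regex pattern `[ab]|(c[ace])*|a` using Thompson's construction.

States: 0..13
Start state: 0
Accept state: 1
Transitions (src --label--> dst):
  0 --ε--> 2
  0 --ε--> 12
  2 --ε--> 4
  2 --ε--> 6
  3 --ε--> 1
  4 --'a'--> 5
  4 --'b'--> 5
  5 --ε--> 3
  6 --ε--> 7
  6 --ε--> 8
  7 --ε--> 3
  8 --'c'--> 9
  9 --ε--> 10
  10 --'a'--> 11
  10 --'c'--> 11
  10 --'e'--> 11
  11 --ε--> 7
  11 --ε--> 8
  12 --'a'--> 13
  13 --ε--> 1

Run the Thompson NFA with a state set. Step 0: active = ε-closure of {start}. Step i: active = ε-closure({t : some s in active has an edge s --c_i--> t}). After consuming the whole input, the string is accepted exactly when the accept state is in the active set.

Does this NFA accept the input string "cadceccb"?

Answer: REJECT

Derivation:
initial (ε-close {0}): {0,1,2,3,4,6,7,8,12}
'c' @ 1: {9,10}
'a' @ 2: {1,3,7,8,11}  [accepting]
'd' @ 3: {}  — no active states
rest 'ceccb' ignored (set empty)
after full input: {}  (accept=1 not in)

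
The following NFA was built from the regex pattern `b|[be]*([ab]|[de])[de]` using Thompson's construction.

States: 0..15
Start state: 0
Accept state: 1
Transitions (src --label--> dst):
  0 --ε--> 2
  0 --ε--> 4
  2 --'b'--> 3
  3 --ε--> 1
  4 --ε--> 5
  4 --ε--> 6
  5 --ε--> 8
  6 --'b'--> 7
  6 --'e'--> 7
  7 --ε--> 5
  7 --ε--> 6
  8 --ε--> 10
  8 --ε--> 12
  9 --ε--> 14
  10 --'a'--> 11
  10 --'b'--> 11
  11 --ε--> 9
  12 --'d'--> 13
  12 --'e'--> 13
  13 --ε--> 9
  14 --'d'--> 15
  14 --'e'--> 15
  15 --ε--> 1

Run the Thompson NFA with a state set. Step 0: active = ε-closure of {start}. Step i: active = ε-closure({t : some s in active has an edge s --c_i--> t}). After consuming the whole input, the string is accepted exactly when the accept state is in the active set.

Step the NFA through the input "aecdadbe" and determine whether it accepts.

start: ε-closure({0}) = {0,2,4,5,6,8,10,12}
'a' @ 1: {9,11,14}
'e' @ 2: {1,15}  (accept∈set)
'c' @ 3: {}  — dead — no transitions
rest 'dadbe' ignored (set empty)
after full input: {}  (accept=1 not in)

Answer: REJECT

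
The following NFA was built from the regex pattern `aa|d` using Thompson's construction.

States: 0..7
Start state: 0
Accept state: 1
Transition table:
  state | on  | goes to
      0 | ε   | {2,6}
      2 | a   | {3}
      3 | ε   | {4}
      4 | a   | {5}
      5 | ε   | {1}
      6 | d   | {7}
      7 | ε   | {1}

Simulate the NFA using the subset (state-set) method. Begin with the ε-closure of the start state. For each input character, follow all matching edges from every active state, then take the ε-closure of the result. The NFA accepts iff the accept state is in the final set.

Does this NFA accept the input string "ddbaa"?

Answer: REJECT

Trace:
start: ε-closure({0}) = {0,2,6}
'd' @ 1: {1,7}  ✓accept
'd' @ 2: {}  — dead — no transitions
rest 'baa' ignored (set empty)
final: {}; accept 1 not in set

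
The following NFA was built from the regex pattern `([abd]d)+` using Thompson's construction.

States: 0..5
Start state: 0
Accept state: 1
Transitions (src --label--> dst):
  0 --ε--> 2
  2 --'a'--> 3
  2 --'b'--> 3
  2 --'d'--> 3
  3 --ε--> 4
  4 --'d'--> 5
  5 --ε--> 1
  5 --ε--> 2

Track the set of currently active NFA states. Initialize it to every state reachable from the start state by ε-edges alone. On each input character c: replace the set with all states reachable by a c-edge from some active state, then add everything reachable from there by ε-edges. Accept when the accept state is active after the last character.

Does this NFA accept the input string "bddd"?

initial (ε-close {0}): {0,2}
'b' @ 1: {3,4}
'd' @ 2: {1,2,5}  [accepting]
'd' @ 3: {3,4}
'd' @ 4: {1,2,5}  [accepting]
final: {1,2,5}; accept 1 in set

Answer: ACCEPT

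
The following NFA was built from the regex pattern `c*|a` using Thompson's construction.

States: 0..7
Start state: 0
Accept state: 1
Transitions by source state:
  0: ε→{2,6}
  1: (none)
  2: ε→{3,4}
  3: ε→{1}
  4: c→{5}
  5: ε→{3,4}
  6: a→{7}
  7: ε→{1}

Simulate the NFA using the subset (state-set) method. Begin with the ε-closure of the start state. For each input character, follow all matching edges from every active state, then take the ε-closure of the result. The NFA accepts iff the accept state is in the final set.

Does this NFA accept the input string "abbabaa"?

Answer: REJECT

Trace:
start: ε-closure({0}) = {0,1,2,3,4,6}
'a' @ 1: {1,7}  (accept∈set)
'b' @ 2: {}  — dead — no transitions
rest 'babaa' ignored (set empty)
after full input: {}  (accept=1 not in)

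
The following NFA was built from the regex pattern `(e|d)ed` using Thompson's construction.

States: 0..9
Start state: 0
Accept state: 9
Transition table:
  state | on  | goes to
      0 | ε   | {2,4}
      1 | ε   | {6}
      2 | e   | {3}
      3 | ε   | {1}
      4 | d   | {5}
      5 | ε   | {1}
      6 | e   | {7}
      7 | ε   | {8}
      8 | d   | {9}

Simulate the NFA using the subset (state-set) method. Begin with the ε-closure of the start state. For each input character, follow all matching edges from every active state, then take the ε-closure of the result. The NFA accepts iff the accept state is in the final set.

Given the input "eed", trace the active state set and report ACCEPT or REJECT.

initial (ε-close {0}): {0,2,4}
'e' @ 1: {1,3,6}
'e' @ 2: {7,8}
'd' @ 3: {9}  [accepting]
end set {9} — state 9 in

Answer: ACCEPT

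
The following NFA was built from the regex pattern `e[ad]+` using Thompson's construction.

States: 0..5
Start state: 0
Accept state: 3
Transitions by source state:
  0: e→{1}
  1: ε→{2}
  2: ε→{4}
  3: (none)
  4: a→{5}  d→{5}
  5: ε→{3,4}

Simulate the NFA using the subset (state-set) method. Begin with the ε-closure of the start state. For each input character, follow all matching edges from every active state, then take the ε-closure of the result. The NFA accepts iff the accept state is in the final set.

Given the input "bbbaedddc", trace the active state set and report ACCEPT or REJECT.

Answer: REJECT

Derivation:
S₀ = ε-closure({0}) = {0}
'b' @ 1: {}  — no active states
rest 'bbaedddc' ignored (set empty)
end set {} — state 3 not in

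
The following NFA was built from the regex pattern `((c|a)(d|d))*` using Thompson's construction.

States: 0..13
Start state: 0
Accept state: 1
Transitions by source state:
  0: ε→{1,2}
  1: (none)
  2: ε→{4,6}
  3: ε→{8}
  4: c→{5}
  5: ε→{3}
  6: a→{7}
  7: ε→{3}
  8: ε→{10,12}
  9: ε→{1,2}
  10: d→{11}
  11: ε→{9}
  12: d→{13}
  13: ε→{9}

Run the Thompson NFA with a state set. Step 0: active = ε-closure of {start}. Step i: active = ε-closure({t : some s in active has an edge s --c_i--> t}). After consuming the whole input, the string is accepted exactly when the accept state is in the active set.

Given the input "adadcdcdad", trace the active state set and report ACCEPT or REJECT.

S₀ = ε-closure({0}) = {0,1,2,4,6}
'a' @ 1: {3,7,8,10,12}
'd' @ 2: {1,2,4,6,9,11,13}  ✓accept
'a' @ 3: {3,7,8,10,12}
'd' @ 4: {1,2,4,6,9,11,13}  ✓accept
'c' @ 5: {3,5,8,10,12}
'd' @ 6: {1,2,4,6,9,11,13}  ✓accept
'c' @ 7: {3,5,8,10,12}
'd' @ 8: {1,2,4,6,9,11,13}  ✓accept
'a' @ 9: {3,7,8,10,12}
'd' @ 10: {1,2,4,6,9,11,13}  ✓accept
final: {1,2,4,6,9,11,13}; accept 1 in set

Answer: ACCEPT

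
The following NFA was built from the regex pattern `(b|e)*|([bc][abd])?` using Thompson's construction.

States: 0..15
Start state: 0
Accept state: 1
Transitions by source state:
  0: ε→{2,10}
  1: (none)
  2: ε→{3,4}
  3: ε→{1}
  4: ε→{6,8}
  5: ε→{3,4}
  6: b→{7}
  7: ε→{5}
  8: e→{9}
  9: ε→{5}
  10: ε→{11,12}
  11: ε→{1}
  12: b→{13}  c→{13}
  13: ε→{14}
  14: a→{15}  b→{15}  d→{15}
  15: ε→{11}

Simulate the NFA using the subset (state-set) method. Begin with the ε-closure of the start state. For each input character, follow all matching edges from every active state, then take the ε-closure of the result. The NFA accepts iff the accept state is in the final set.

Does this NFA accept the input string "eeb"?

Answer: ACCEPT

Trace:
initial (ε-close {0}): {0,1,2,3,4,6,8,10,11,12}
'e' @ 1: {1,3,4,5,6,8,9}  (accept∈set)
'e' @ 2: {1,3,4,5,6,8,9}  (accept∈set)
'b' @ 3: {1,3,4,5,6,7,8}  (accept∈set)
end set {1,3,4,5,6,7,8} — state 1 in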